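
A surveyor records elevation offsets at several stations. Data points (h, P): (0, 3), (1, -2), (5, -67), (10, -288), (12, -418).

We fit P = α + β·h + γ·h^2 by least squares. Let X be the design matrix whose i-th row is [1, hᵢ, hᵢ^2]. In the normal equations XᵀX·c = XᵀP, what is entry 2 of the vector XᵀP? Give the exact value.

Entry 2 ↔ basis h, so (XᵀP)_{2} = Σᵢ (h)·Pᵢ = (0)·(3) + (1)·(-2) + (5)·(-67) + (10)·(-288) + (12)·(-418) = -8233.

-8233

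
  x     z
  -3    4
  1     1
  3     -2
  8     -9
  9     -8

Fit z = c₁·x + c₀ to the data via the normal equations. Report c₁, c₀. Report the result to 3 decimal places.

c₁ = -1.115, c₀ = 1.214

With design matrix A, AᵀA = [[164, 18]; [18, 5]] and Aᵀz = [-161, -14]ᵀ.
Eliminating c₀: 5·(row 1) − 18·(row 2) gives 496·c₁ = 5·(-161) − 18·(-14) = -553, so c₁ = -553/496.
Then c₀ = ((-14) − 18·(-553/496))/5 = 301/248.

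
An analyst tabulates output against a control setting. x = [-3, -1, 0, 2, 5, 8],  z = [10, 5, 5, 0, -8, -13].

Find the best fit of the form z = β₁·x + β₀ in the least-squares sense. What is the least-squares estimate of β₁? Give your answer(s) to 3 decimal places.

Sums needed: Σx·x = 103, Σx = 11, Σ1 = 6.
Moment sums: Σx·z = -179, Σz = -1.
det = 103·6 − 11² = 497.
β₁ = ((-179)·6 − 11·(-1))/497 = -1063/497; β₀ = (103·(-1) − 11·(-179))/497 = 1866/497.

β₁ = -2.139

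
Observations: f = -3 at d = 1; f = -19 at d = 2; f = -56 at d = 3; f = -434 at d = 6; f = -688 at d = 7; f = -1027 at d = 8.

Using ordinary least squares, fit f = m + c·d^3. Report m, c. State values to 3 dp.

m = -1.890, c = -2.001

Forming XᵀX = [[6, 1107]; [1107, 427243]] and Xᵀf = [-2227, -857219]ᵀ gives XᵀX·[m, c]ᵀ = Xᵀf.
Eliminating c: 427243·(row 1) − 1107·(row 2) gives 1338009·m = 427243·(-2227) − 1107·(-857219) = -2528728, so m = -2528728/1338009.
Then c = ((-857219) − 1107·(-2528728/1338009))/427243 = -892675/446003.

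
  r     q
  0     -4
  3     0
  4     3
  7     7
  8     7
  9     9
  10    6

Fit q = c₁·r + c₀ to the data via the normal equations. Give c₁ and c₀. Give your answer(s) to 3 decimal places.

c₁ = 1.192, c₀ = -2.982

With design matrix A, AᵀA = [[319, 41]; [41, 7]] and Aᵀq = [258, 28]ᵀ.
Eliminating c₀: 7·(row 1) − 41·(row 2) gives 552·c₁ = 7·258 − 41·28 = 658, so c₁ = 329/276.
Then c₀ = (28 − 41·(329/276))/7 = -823/276.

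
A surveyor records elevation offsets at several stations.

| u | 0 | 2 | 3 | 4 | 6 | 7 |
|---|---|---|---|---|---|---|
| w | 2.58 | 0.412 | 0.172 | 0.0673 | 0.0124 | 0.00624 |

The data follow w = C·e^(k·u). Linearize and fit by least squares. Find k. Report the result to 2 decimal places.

k = -0.87

With ln wᵢ as the transformed response and uᵢ as the regressor:
Σu = 22.0000, Σ(u)² = 114.0000, Σln w = -13.8646, Σu·ln w = -79.7264.
Equations: 114.0000·k + 22.0000·ln C = -79.7264;  22.0000·k + 6·ln C = -13.8646.
Solving (det = 200.0000): k = -0.86668, ln C = 0.86706.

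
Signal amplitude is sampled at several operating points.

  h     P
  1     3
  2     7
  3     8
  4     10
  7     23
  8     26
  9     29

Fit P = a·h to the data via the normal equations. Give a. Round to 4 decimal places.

a = 3.1741

Forming XᵀX = [[224]] and XᵀP = [711]ᵀ gives XᵀX·[a]ᵀ = XᵀP.
a = 711/224 = 3.17411.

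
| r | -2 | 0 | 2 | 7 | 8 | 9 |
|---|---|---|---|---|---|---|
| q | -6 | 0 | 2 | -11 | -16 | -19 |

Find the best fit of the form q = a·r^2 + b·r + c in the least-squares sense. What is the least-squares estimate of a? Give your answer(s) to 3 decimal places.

Compute the Gram sums: Σr^2·r^2 = 13090, Σr^2·r = 1584, Σr^2 = 202, Σr·r = 202, Σr = 24, Σ1 = 6.
For Xᵀq: Σr^2·q = -3118, Σr·q = -360, Σq = -50.
Normal equations: [[13090, 1584, 202]; [1584, 202, 24]; [202, 24, 6]]·[a, b, c]ᵀ = [-3118, -360, -50]ᵀ.
Inverting the 3×3 Gram matrix, [a, b, c]ᵀ = [-10468/24185, 40128/24185, -9631/24185]ᵀ.

a = -0.433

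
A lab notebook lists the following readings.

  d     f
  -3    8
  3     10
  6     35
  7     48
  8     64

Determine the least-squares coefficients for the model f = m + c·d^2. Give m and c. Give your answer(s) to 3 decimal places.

Sums needed: Σ1 = 5, Σd^2 = 167, Σd^2·d^2 = 7955.
Moment sums: Σf = 165, Σd^2·f = 7870.
AᵀA·[m, c]ᵀ = Aᵀf becomes [[5, 167]; [167, 7955]]·[m, c]ᵀ = [165, 7870]ᵀ.
Eliminating c: 7955·(row 1) − 167·(row 2) gives 11886·m = 7955·165 − 167·7870 = -1715, so m = -245/1698.
Then c = (7870 − 167·(-245/1698))/7955 = 1685/1698.

m = -0.144, c = 0.992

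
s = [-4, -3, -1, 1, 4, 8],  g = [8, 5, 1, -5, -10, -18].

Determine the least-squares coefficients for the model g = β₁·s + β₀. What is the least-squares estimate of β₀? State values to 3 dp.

The normal system XᵀX·[β₁, β₀]ᵀ = Xᵀg is [[107, 5]; [5, 6]]·[β₁, β₀]ᵀ = [-237, -19]ᵀ.
Eliminating β₀: 6·(row 1) − 5·(row 2) gives 617·β₁ = 6·(-237) − 5·(-19) = -1327, so β₁ = -1327/617.
Then β₀ = ((-19) − 5·(-1327/617))/6 = -848/617.

β₀ = -1.374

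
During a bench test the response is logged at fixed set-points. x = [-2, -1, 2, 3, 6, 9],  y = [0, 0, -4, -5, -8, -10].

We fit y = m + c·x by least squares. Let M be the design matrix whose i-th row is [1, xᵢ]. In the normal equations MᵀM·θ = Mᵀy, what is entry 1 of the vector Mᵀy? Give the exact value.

Entry 1 ↔ basis 1, so (Mᵀy)_{1} = Σᵢ yᵢ = (1)·(0) + (1)·(0) + (1)·(-4) + (1)·(-5) + (1)·(-8) + (1)·(-10) = -27.

-27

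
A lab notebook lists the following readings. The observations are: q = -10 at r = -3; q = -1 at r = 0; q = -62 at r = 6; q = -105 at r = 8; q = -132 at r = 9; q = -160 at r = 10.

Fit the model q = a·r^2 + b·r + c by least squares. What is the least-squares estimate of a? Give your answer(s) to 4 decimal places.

a = -1.4493

From the data, Σr^2·r^2 = 22034, Σr^2·r = 2430, Σr^2 = 290, Σr·r = 290, Σr = 30, Σ1 = 6.
For Xᵀq: Σr^2·q = -35734, Σr·q = -3970, Σq = -470.
Normal equations: [[22034, 2430, 290]; [2430, 290, 30]; [290, 30, 6]]·[a, b, c]ᵀ = [-35734, -3970, -470]ᵀ.
Inverting the 3×3 Gram matrix, [a, b, c]ᵀ = [-629/434, -619/434, -250/217]ᵀ.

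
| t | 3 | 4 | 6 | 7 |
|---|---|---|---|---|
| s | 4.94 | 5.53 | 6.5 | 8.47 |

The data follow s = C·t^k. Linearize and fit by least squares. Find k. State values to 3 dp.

k = 0.575

Let Y = ln s. Fitting Y = k·ln t + ln C by least squares:
Σln t = 6.2226, Σ(ln t)² = 10.1257, Σln s = 7.3159, Σln t·ln s = 11.6370.
Equations: 10.1257·k + 6.2226·ln C = 11.6370;  6.2226·k + 4·ln C = 7.3159.
Slope k = (n·Σln t·ln s − Σln t·Σln s)/(n·Σ(ln t)² − (Σln t)²) = (4·11.6370 − 6.2226·7.3159)/1.7825 = 0.57473; ln C = (Σln s − k·Σln t)/n = 0.93489.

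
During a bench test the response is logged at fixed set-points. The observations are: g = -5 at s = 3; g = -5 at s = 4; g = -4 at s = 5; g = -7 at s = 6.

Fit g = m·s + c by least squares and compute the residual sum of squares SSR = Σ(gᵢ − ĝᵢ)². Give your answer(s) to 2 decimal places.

From the data, Σs·s = 86, Σs = 18, Σ1 = 4.
For Mᵀg: Σs·g = -97, Σg = -21.
Normal equations: [[86, 18]; [18, 4]]·[m, c]ᵀ = [-97, -21]ᵀ.
det = 86·4 − 18² = 20.
m = ((-97)·4 − 18·(-21))/20 = -1/2; c = (86·(-21) − 18·(-97))/20 = -3.
Residuals: -1/2, 0, 3/2, -1; SSR = 7/2.

SSR = 3.50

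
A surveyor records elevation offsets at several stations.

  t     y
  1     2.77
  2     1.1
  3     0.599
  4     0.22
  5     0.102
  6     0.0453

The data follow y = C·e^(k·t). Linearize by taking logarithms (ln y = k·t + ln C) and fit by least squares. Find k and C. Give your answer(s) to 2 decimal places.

k = -0.82, C = 6.18

With ln yᵢ as the transformed response and tᵢ as the regressor:
Σt = 21.0000, Σ(t)² = 91.0000, Σln y = -6.2897, Σt·ln y = -36.3651.
Equations: 91.0000·k + 21.0000·ln C = -36.3651;  21.0000·k + 6·ln C = -6.2897.
Slope k = (n·Σt·ln y − Σt·Σln y)/(n·Σ(t)² − (Σt)²) = (6·-36.3651 − 21.0000·-6.2897)/105.0000 = -0.82007; ln C = (Σln y − k·Σt)/n = 1.82196, so C = exp(1.82196) = 6.18395.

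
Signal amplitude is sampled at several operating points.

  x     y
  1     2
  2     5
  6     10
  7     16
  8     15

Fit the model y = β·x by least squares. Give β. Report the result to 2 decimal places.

MᵀM·[β]ᵀ = Mᵀy reads: 154·β = 304.
Hence β = 304 / 154 ≈ 1.97403.

β = 1.97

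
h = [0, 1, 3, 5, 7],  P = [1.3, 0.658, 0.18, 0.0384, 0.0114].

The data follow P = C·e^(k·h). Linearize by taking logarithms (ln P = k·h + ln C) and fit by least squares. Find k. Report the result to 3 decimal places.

Linearized form: ln P = k·h + ln C. From the 5 transformed points,
AᵀA = [[84.0000, 16.0000]; [16.0000, 5]], rhs = [-53.1804, -9.6048]ᵀ  (here Σh = 16.0000, Σ(h)² = 84.0000, Σln P = -9.6048, Σh·ln P = -53.1804).
Δ = 84.0000·5 − (16.0000)² = 164.0000; k = (-53.1804·5 − 16.0000·-9.6048)/164.0000 = -0.68430, ln C = (84.0000·-9.6048 − 16.0000·-53.1804)/164.0000 = 0.26879.

k = -0.684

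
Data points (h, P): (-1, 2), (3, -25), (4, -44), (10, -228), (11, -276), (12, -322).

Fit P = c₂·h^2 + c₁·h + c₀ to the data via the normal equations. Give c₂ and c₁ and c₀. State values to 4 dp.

With design matrix M, MᵀM = [[45715, 4149, 391]; [4149, 391, 39]; [391, 39, 6]] and MᵀP = [-103491, -9433, -893]ᵀ.
Row-reducing yields c₂ = -59332/29735, c₁ = -455173/148675, c₀ = 8588/7825.

c₂ = -1.9954, c₁ = -3.0615, c₀ = 1.0975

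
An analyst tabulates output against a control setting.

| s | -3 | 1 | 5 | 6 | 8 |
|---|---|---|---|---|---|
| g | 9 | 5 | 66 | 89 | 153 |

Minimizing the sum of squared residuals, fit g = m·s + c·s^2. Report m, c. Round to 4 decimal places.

Forming MᵀM = [[135, 827]; [827, 6099]] and Mᵀg = [2066, 14732]ᵀ gives MᵀM·[m, c]ᵀ = Mᵀg.
det = 135·6099 − 827² = 139436.
m = (2066·6099 − 827·14732)/139436 = 208585/69718; c = (135·14732 − 827·2066)/139436 = 140119/69718.

m = 2.9918, c = 2.0098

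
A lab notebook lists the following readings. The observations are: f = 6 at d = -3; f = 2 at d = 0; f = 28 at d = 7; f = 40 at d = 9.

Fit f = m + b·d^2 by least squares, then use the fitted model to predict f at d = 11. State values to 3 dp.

The normal equations are: 4·m + 139·b = 76;  139·m + 9043·b = 4666.
(Σ1 = 4, Σd^2 = 139, Σd^2·d^2 = 9043, Σf = 76, Σd^2·f = 4666.)
det = 4·9043 − 139² = 16851.
m = (76·9043 − 139·4666)/16851 = 12898/5617; b = (4·4666 − 139·76)/16851 = 2700/5617.
At d = 11: f̂ = (12898/5617)·(1) + (2700/5617)·(121) = 339598/5617.

f̂ = 60.459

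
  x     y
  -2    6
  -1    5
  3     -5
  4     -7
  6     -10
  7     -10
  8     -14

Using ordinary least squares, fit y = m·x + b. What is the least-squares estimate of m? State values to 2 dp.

m = -1.97

Entries of MᵀM: Σx·x = 179, Σx = 25, Σ1 = 7.
Moment sums: Σx·y = -302, Σy = -35.
MᵀM·[m, b]ᵀ = Mᵀy becomes [[179, 25]; [25, 7]]·[m, b]ᵀ = [-302, -35]ᵀ.
det = 179·7 − 25² = 628.
m = ((-302)·7 − 25·(-35))/628 = -1239/628; b = (179·(-35) − 25·(-302))/628 = 1285/628.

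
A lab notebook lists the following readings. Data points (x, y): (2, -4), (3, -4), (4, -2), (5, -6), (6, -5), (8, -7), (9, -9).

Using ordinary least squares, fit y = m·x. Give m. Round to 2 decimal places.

Entries of AᵀA: Σx·x = 235.
And Σx·y = -225.
Normal equations: [[235]]·[m]ᵀ = [-225]ᵀ.
Hence m = -225 / 235 ≈ -0.957447.

m = -0.96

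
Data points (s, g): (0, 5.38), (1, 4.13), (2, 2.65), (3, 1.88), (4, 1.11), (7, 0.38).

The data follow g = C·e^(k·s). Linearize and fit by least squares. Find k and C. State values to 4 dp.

With ln gᵢ as the transformed response and sᵢ as the regressor:
Σs = 17.0000, Σ(s)² = 79.0000, Σln g = 3.8436, Σs·ln g = -1.0944.
Equations: 79.0000·k + 17.0000·ln C = -1.0944;  17.0000·k + 6·ln C = 3.8436.
Δ = 79.0000·6 − (17.0000)² = 185.0000; k = (-1.0944·6 − 17.0000·3.8436)/185.0000 = -0.38869, ln C = (79.0000·3.8436 − 17.0000·-1.0944)/185.0000 = 1.74188, so C = exp(1.74188) = 5.70806.

k = -0.3887, C = 5.7081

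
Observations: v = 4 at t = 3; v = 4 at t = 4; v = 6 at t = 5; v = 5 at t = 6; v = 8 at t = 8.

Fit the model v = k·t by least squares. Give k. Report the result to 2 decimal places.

k = 1.01

Entries of XᵀX: Σt·t = 150.
Right-hand side: Σt·v = 152.
XᵀX·[k]ᵀ = Xᵀv becomes [[150]]·[k]ᵀ = [152]ᵀ.
Hence k = 152 / 150 ≈ 1.01333.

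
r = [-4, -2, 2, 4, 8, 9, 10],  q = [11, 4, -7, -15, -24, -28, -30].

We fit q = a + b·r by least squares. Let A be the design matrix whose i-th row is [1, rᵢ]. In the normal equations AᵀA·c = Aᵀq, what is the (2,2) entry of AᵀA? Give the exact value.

285

Row 2 ↔ basis r, column 2 ↔ basis r, so (AᵀA)_{2,2} = Σᵢ (r)·(r) = (-4)·(-4) + (-2)·(-2) + (2)·(2) + (4)·(4) + (8)·(8) + (9)·(9) + (10)·(10) = 285.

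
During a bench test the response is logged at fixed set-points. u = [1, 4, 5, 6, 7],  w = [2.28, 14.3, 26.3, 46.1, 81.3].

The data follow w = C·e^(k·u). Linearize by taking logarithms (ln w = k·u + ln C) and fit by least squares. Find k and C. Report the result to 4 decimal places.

With ln wᵢ as the transformed response and uᵢ as the regressor:
XᵀX = [[127.0000, 23.0000]; [23.0000, 5]], rhs = [81.5850, 14.9830]ᵀ  (here Σu = 23.0000, Σ(u)² = 127.0000, Σln w = 14.9830, Σu·ln w = 81.5850).
Solving (det = 106.0000): k = 0.59733, ln C = 0.24889, so C = exp(0.24889) = 1.28260.

k = 0.5973, C = 1.2826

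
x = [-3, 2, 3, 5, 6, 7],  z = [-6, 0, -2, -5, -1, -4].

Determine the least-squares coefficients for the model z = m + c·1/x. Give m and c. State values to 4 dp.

Compute the Gram sums: Σ1 = 6, Σ1/x = 106/105, Σ1/x·1/x = 1373/2450.
Right-hand side: Σz = -18, Σ1/x·z = -17/42.
So AᵀA·[m, c]ᵀ = Aᵀz: [[6, 106/105]; [106/105, 1373/2450]]·[m, c]ᵀ = [-18, -17/42]ᵀ.
det = 6·(1373/2450) − (106/105)² = 5167/2205.
m = ((-18)·(1373/2450) − (106/105)·(-17/42))/(5167/2205) = -106708/25835; c = (6·(-17/42) − (106/105)·(-18))/(5167/2205) = 34713/5167.

m = -4.1304, c = 6.7182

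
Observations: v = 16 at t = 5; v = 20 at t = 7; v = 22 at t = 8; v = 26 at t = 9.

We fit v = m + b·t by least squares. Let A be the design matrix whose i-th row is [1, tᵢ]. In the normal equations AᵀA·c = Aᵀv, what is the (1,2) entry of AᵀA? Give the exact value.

Row 1 ↔ basis 1, column 2 ↔ basis t, so (AᵀA)_{1,2} = Σᵢ t = (1)·(5) + (1)·(7) + (1)·(8) + (1)·(9) = 29.

29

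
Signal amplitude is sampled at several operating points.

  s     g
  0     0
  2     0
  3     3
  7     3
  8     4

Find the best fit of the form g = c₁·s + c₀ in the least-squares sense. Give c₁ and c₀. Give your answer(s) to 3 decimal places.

Entries of MᵀM: Σs·s = 126, Σs = 20, Σ1 = 5.
Moment sums: Σs·g = 62, Σg = 10.
MᵀM·[c₁, c₀]ᵀ = Mᵀg becomes [[126, 20]; [20, 5]]·[c₁, c₀]ᵀ = [62, 10]ᵀ.
Eliminating c₀: 5·(row 1) − 20·(row 2) gives 230·c₁ = 5·62 − 20·10 = 110, so c₁ = 11/23.
Then c₀ = (10 − 20·(11/23))/5 = 2/23.

c₁ = 0.478, c₀ = 0.087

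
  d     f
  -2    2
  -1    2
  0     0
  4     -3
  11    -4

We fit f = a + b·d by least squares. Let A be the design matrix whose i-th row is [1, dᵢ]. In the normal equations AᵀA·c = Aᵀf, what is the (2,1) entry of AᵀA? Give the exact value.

12

Row 2 ↔ basis d, column 1 ↔ basis 1, so (AᵀA)_{2,1} = Σᵢ d = (-2)·(1) + (-1)·(1) + (0)·(1) + (4)·(1) + (11)·(1) = 12.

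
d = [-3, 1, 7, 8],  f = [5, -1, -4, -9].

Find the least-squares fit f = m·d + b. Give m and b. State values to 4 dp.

AᵀA·[m, b]ᵀ = Aᵀf reads: 123·m + 13·b = -116;  13·m + 4·b = -9.
(Σd·d = 123, Σd = 13, Σ1 = 4, Σd·f = -116, Σf = -9.)
Determinant 123·4 − 13² = 323.
m = ((-116)·4 − 13·(-9))/323 = -347/323; b = (123·(-9) − 13·(-116))/323 = 401/323.

m = -1.0743, b = 1.2415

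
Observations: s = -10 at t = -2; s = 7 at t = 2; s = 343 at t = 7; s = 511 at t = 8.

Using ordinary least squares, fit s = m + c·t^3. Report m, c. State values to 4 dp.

m = -1.3805, c = 1.0018

Entries of XᵀX: Σ1 = 4, Σt^3 = 855, Σt^3·t^3 = 379921.
For Xᵀs: Σs = 851, Σt^3·s = 379417.
Normal equations: [[4, 855]; [855, 379921]]·[m, c]ᵀ = [851, 379417]ᵀ.
Eliminating c: 379921·(row 1) − 855·(row 2) gives 788659·m = 379921·851 − 855·379417 = -1088764, so m = -1088764/788659.
Then c = (379417 − 855·(-1088764/788659))/379921 = 790063/788659.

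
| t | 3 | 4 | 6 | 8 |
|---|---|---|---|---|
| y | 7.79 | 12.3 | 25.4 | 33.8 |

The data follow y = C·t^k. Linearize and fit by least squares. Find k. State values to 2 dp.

Let Y = ln y. Fitting Y = k·ln t + ln C by least squares:
XᵀX = [[10.6632, 6.3561]; [6.3561, 4]], rhs = [18.8508, 11.3177]ᵀ  (here Σln t = 6.3561, Σ(ln t)² = 10.6632, Σln y = 11.3177, Σln t·ln y = 18.8508).
Slope k = (n·Σln t·ln y − Σln t·Σln y)/(n·Σ(ln t)² − (Σln t)²) = (4·18.8508 − 6.3561·11.3177)/2.2529 = 1.53894; ln C = (Σln y − k·Σln t)/n = 0.38399.

k = 1.54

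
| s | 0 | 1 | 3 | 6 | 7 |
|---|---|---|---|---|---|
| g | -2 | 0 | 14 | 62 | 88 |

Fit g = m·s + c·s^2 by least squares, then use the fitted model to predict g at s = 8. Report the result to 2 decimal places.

ĝ = 116.04

Setting ∂/∂m … = 0 gives: 95·m + 587·c = 1030;  587·m + 3779·c = 6670.
Eliminating c: 3779·(row 1) − 587·(row 2) gives 14436·m = 3779·1030 − 587·6670 = -22920, so m = -1910/1203.
Then c = (6670 − 587·(-1910/1203))/3779 = 2420/1203.
At s = 8: ĝ = (-1910/1203)·(8) + (2420/1203)·(64) = 139600/1203.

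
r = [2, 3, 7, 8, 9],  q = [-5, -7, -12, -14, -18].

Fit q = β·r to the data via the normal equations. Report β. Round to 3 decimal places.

β = -1.879

Setting ∂/∂β … = 0 gives: 207·β = -389.
(Σr·r = 207, Σr·q = -389.)
Hence β = -389 / 207 ≈ -1.87923.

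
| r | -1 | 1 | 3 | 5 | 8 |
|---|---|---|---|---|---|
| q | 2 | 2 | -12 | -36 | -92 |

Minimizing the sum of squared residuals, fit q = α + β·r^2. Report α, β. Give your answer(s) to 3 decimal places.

α = 2.557, β = -1.488

Entries of AᵀA: Σ1 = 5, Σr^2 = 100, Σr^2·r^2 = 4804.
For Aᵀq: Σq = -136, Σr^2·q = -6892.
Eliminating β: 4804·(row 1) − 100·(row 2) gives 14020·α = 4804·(-136) − 100·(-6892) = 35856, so α = 8964/3505.
Then β = ((-6892) − 100·(8964/3505))/4804 = -1043/701.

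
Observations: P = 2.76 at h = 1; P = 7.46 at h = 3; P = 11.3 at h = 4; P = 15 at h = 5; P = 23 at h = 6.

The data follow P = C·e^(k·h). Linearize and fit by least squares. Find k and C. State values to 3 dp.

Linearized form: ln P = k·h + ln C. From the 5 transformed points,
Σh = 19.0000, Σ(h)² = 87.0000, Σln P = 11.2931, Σh·ln P = 49.0963.
Normal system: [[87.0000, 19.0000]; [19.0000, 5]]·[k, ln C]ᵀ = [49.0963, 11.2931]ᵀ.
Δ = 87.0000·5 − (19.0000)² = 74.0000; k = (49.0963·5 − 19.0000·11.2931)/74.0000 = 0.41773, ln C = (87.0000·11.2931 − 19.0000·49.0963)/74.0000 = 0.67125, so C = exp(0.67125) = 1.95668.

k = 0.418, C = 1.957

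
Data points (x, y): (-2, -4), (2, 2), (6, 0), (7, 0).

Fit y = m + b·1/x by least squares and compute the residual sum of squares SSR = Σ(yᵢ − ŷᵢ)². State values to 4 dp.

Entries of AᵀA: Σ1 = 4, Σ1/x = 13/42, Σ1/x·1/x = 967/1764.
Right-hand side: Σy = -2, Σ1/x·y = 3.
So AᵀA·[m, b]ᵀ = Aᵀy: [[4, 13/42]; [13/42, 967/1764]]·[m, b]ᵀ = [-2, 3]ᵀ.
Eliminating b: (967/1764)·(row 1) − (13/42)·(row 2) gives (411/196)·m = (967/1764)·(-2) − (13/42)·3 = -893/441, so m = -3572/3699.
Then b = (3 − (13/42)·(-3572/3699))/(967/1764) = 7420/1233.
Residuals: -94/3699, -160/3699, -46/1233, 392/3699; SSR = 56/3699.

SSR = 0.0151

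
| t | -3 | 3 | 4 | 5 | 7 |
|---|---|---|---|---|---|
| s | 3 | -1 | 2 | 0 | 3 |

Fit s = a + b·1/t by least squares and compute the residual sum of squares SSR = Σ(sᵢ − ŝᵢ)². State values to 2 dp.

SSR = 7.65

From the data, Σ1 = 5, Σ1/t = 83/140, Σ1/t·1/t = 60881/176400.
Moment sums: Σs = 7, Σ1/t·s = -17/42.
Eliminating b: (60881/176400)·(row 1) − (83/140)·(row 2) gives (60601/44100)·a = (60881/176400)·7 − (83/140)·(-17/42) = 468497/176400, so a = 468497/242404.
Then b = ((-17/42) − (83/140)·(468497/242404))/(60881/176400) = -272265/60601.
Residuals: -104305/242404, -347881/242404, 72144/60601, -250685/242404, 414295/242404; SSR = 1855003/242404.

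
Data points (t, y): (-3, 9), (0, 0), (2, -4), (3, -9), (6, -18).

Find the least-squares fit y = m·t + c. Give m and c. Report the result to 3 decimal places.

Entries of MᵀM: Σt·t = 58, Σt = 8, Σ1 = 5.
And Σt·y = -170, Σy = -22.
Normal equations: [[58, 8]; [8, 5]]·[m, c]ᵀ = [-170, -22]ᵀ.
Determinant 58·5 − 8² = 226.
m = ((-170)·5 − 8·(-22))/226 = -337/113; c = (58·(-22) − 8·(-170))/226 = 42/113.

m = -2.982, c = 0.372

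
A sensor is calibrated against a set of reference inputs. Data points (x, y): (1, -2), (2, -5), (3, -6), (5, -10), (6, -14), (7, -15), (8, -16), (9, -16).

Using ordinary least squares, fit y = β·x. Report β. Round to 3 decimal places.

With design matrix A, AᵀA = [[269]] and Aᵀy = [-541]ᵀ.
Hence β = -541 / 269 ≈ -2.01115.

β = -2.011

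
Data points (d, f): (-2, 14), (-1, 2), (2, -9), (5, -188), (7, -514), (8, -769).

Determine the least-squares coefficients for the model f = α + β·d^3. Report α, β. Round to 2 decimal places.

α = 1.53, β = -1.50

MᵀM·[α, β]ᵀ = Mᵀf reads: 6·α + 979·β = -1464;  979·α + 395547·β = -593716.
(Σ1 = 6, Σd^3 = 979, Σd^3·d^3 = 395547, Σf = -1464, Σd^3·f = -593716.)
Δ = 6·395547 − 979² = 1414841.
α = ((-1464)·395547 − 979·(-593716))/1414841 = 2167156/1414841; β = (6·(-593716) − 979·(-1464))/1414841 = -2129040/1414841.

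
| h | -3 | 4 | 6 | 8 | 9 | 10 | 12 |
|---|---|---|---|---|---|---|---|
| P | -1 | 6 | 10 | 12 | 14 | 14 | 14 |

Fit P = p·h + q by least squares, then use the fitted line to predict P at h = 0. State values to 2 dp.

The normal system AᵀA·[p, q]ᵀ = AᵀP is [[450, 46]; [46, 7]]·[p, q]ᵀ = [617, 69]ᵀ.
det = 450·7 − 46² = 1034.
p = (617·7 − 46·69)/1034 = 1145/1034; q = (450·69 − 46·617)/1034 = 1334/517.
At h = 0: P̂ = (1145/1034)·(0) + (1334/517)·(1) = 1334/517.

P̂ = 2.58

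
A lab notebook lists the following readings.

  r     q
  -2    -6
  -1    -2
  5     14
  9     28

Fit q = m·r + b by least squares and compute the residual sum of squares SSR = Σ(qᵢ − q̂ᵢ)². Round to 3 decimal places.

Setting ∂/∂m … = 0 gives: 111·m + 11·b = 336;  11·m + 4·b = 34.
(Σr·r = 111, Σr = 11, Σ1 = 4, Σr·q = 336, Σq = 34.)
Eliminating b: 4·(row 1) − 11·(row 2) gives 323·m = 4·336 − 11·34 = 970, so m = 970/323.
Then b = (34 − 11·(970/323))/4 = 78/323.
Residuals: -4/17, 246/323, -406/323, 236/323; SSR = 888/323.

SSR = 2.749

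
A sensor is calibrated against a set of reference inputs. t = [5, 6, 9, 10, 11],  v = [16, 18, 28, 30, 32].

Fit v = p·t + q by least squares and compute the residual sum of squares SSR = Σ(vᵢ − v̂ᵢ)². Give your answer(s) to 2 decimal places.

With design matrix M, MᵀM = [[363, 41]; [41, 5]] and Mᵀv = [1092, 124]ᵀ.
det = 363·5 − 41² = 134.
p = (1092·5 − 41·124)/134 = 188/67; q = (363·124 − 41·1092)/134 = 120/67.
Residuals: 12/67, -42/67, 64/67, 10/67, -44/67; SSR = 120/67.

SSR = 1.79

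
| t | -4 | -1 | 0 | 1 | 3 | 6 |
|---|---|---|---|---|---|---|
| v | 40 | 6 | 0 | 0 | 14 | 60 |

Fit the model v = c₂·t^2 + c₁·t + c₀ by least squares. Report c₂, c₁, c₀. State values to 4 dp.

Setting ∂/∂c₂ … = 0 gives: 1635·c₂ + 179·c₁ + 63·c₀ = 2932;  179·c₂ + 63·c₁ + 5·c₀ = 236;  63·c₂ + 5·c₁ + 6·c₀ = 120.
Inverting the 3×3 Gram matrix, [c₂, c₁, c₀]ᵀ = [2767/1407, -899/469, 1334/1407]ᵀ.

c₂ = 1.9666, c₁ = -1.9168, c₀ = 0.9481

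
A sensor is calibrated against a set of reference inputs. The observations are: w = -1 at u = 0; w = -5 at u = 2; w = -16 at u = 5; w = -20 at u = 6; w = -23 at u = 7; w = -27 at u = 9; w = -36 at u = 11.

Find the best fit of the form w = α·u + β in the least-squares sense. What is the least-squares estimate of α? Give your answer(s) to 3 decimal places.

Entries of MᵀM: Σu·u = 316, Σu = 40, Σ1 = 7.
Right-hand side: Σu·w = -1010, Σw = -128.
So MᵀM·[α, β]ᵀ = Mᵀw: [[316, 40]; [40, 7]]·[α, β]ᵀ = [-1010, -128]ᵀ.
Eliminating β: 7·(row 1) − 40·(row 2) gives 612·α = 7·(-1010) − 40·(-128) = -1950, so α = -325/102.
Then β = ((-128) − 40·(-325/102))/7 = -4/51.

α = -3.186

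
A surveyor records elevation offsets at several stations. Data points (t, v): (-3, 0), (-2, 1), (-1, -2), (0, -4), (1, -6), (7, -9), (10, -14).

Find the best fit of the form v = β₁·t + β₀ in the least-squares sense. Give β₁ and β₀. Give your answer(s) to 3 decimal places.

Normal-equation sums: Σt·t = 164, Σt = 12, Σ1 = 7.
Moment sums: Σt·v = -209, Σv = -34.
Normal equations: [[164, 12]; [12, 7]]·[β₁, β₀]ᵀ = [-209, -34]ᵀ.
Eliminating β₀: 7·(row 1) − 12·(row 2) gives 1004·β₁ = 7·(-209) − 12·(-34) = -1055, so β₁ = -1055/1004.
Then β₀ = ((-34) − 12·(-1055/1004))/7 = -767/251.

β₁ = -1.051, β₀ = -3.056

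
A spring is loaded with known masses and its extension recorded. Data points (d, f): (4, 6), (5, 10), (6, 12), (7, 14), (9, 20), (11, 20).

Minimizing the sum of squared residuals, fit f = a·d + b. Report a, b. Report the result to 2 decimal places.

The normal system AᵀA·[a, b]ᵀ = Aᵀf is [[328, 42]; [42, 6]]·[a, b]ᵀ = [644, 82]ᵀ.
det = 328·6 − 42² = 204.
a = (644·6 − 42·82)/204 = 35/17; b = (328·82 − 42·644)/204 = -38/51.

a = 2.06, b = -0.75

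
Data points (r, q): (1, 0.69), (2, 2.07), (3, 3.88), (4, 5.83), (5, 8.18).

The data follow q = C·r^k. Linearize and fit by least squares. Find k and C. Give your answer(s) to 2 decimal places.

Taking logs, ln q = k·ln r + ln C, so regress ln q on ln r.
Σln r = 4.7875, Σ(ln r)² = 6.1995, Σln q = 5.5770, Σln r·ln q = 7.8204.
Equations: 6.1995·k + 4.7875·ln C = 7.8204;  4.7875·k + 5·ln C = 5.5770.
Solving (det = 8.0774): k = 1.53541, ln C = -0.35475, so C = exp(-0.35475) = 0.70135.

k = 1.54, C = 0.70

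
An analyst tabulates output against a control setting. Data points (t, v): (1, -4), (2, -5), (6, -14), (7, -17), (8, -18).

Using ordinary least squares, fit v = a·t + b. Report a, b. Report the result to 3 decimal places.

a = -2.129, b = -1.381

Sums needed: Σt·t = 154, Σt = 24, Σ1 = 5.
For Aᵀv: Σt·v = -361, Σv = -58.
Δ = 154·5 − 24² = 194.
a = ((-361)·5 − 24·(-58))/194 = -413/194; b = (154·(-58) − 24·(-361))/194 = -134/97.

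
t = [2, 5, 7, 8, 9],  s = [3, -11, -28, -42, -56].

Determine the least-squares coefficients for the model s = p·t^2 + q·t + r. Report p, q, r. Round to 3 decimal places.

p = -1.001, q = 2.617, r = 1.629

The normal system XᵀX·[p, q, r]ᵀ = Xᵀs is [[13699, 1717, 223]; [1717, 223, 31]; [223, 31, 5]]·[p, q, r]ᵀ = [-8859, -1085, -134]ᵀ.
Inverting the 3×3 Gram matrix, [p, q, r]ᵀ = [-859/858, 2245/858, 233/143]ᵀ.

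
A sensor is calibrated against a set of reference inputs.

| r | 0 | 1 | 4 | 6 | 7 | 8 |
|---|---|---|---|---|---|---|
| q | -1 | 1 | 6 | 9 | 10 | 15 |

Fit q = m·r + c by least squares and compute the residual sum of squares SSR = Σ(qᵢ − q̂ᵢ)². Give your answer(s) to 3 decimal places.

SSR = 5.731

Entries of AᵀA: Σr·r = 166, Σr = 26, Σ1 = 6.
Moment sums: Σr·q = 269, Σq = 40.
Normal equations: [[166, 26]; [26, 6]]·[m, c]ᵀ = [269, 40]ᵀ.
det = 166·6 − 26² = 320.
m = (269·6 − 26·40)/320 = 287/160; c = (166·40 − 26·269)/320 = -177/160.
Residuals: 17/160, 5/16, -11/160, -21/32, -29/20, 281/160; SSR = 917/160.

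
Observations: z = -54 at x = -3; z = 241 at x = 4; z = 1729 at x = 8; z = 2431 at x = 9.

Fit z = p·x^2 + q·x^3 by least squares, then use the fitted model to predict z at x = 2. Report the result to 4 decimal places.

Sums needed: Σx^2·x^2 = 10994, Σx^2·x^3 = 92598, Σx^3·x^3 = 798410.
Moment sums: Σx^2·z = 310937, Σx^3·z = 2674329.
Determinant 10994·798410 − 92598² = 203329936.
p = (310937·798410 − 92598·2674329)/203329936 = 6714059/2210108; q = (10994·2674329 − 92598·310937)/203329936 = 6624225/2210108.
At x = 2: ẑ = (6714059/2210108)·(4) + (6624225/2210108)·(8) = 19962509/552527.

ẑ = 36.1295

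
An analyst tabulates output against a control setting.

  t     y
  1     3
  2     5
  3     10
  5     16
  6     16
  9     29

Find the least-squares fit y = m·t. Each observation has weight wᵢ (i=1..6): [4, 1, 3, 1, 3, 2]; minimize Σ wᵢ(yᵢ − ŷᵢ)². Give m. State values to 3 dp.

Normal-equation sums: Σwᵢ·t·t = 330.
And Σwᵢ·t·y = 1002.
m = 1002/330 = 3.03636.

m = 3.036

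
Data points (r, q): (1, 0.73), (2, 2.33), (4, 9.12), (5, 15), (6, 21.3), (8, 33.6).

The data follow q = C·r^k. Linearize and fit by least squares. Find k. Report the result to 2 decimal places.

Let Y = ln q. Fitting Y = k·ln r + ln C by least squares:
Over the data: Σln r = 7.5601, Σ(ln r)² = 12.5270, Σln q = 12.0229, Σln r·ln q = 20.7978.
Normal system: [[12.5270, 7.5601]; [7.5601, 6]]·[k, ln C]ᵀ = [20.7978, 12.0229]ᵀ.
Solving (det = 18.0074): k = 1.88216, ln C = -0.36773.

k = 1.88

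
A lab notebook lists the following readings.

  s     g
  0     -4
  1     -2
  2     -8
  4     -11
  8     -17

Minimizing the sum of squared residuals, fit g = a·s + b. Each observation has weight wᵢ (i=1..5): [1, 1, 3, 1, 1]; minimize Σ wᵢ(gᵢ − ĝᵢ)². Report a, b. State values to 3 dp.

a = -1.752, b = -3.531

From the data, Σwᵢ·s·s = 93, Σwᵢ·s = 19, Σwᵢ·1 = 7.
Moment sums: Σwᵢ·s·g = -230, Σwᵢ·g = -58.
XᵀWX·[a, b]ᵀ = XᵀWg becomes [[93, 19]; [19, 7]]·[a, b]ᵀ = [-230, -58]ᵀ.
Δ = 93·7 − 19² = 290.
a = ((-230)·7 − 19·(-58))/290 = -254/145; b = (93·(-58) − 19·(-230))/290 = -512/145.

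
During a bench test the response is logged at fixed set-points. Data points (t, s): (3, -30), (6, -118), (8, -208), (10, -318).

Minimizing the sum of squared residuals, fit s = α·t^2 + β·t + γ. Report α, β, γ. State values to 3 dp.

α = -2.888, β = -3.671, γ = 7.192

From the data, Σt^2·t^2 = 15473, Σt^2·t = 1755, Σt^2 = 209, Σt·t = 209, Σt = 27, Σ1 = 4.
And Σt^2·s = -49630, Σt·s = -5642, Σs = -674.
Solving the 3×3 system (Gaussian elimination) gives α = -4734/1639, β = -6016/1639, γ = 11788/1639.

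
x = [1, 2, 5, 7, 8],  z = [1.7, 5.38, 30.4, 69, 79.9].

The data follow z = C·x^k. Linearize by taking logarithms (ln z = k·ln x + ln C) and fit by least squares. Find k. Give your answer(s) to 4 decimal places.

Taking logs, ln z = k·ln x + ln C, so regress ln z on ln x.
XᵀX = [[11.1814, 6.3279]; [6.3279, 5]], rhs = [24.0104, 14.2426]ᵀ  (here Σln x = 6.3279, Σ(ln x)² = 11.1814, Σln z = 14.2426, Σln x·ln z = 24.0104).
Δ = 11.1814·5 − (6.3279)² = 15.8642; k = (24.0104·5 − 6.3279·14.2426)/15.8642 = 1.88637, ln C = (11.1814·14.2426 − 6.3279·24.0104)/15.8642 = 0.46116.

k = 1.8864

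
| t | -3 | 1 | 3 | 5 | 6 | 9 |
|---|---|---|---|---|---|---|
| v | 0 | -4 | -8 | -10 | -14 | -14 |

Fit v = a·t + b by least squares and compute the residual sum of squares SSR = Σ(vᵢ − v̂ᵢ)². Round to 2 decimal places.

Normal-equation sums: Σt·t = 161, Σt = 21, Σ1 = 6.
For Xᵀv: Σt·v = -288, Σv = -50.
So XᵀX·[a, b]ᵀ = Xᵀv: [[161, 21]; [21, 6]]·[a, b]ᵀ = [-288, -50]ᵀ.
Determinant 161·6 − 21² = 525.
a = ((-288)·6 − 21·(-50))/525 = -226/175; b = (161·(-50) − 21·(-288))/525 = -286/75.
Residuals: -32/525, 116/105, -164/525, 142/525, -256/105, 754/525; SSR = 4936/525.

SSR = 9.40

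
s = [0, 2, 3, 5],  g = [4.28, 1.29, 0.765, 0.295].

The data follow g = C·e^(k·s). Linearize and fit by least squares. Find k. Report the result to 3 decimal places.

k = -0.534

With ln gᵢ as the transformed response and sᵢ as the regressor:
XᵀX = [[38.0000, 10.0000]; [10.0000, 4]], rhs = [-6.3983, 0.2199]ᵀ  (here Σs = 10.0000, Σ(s)² = 38.0000, Σln g = 0.2199, Σs·ln g = -6.3983).
Δ = 38.0000·4 − (10.0000)² = 52.0000; k = (-6.3983·4 − 10.0000·0.2199)/52.0000 = -0.53447, ln C = (38.0000·0.2199 − 10.0000·-6.3983)/52.0000 = 1.39116.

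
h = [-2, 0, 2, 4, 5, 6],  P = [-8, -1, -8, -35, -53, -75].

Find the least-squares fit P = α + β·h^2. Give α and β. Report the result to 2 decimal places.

From the data, Σ1 = 6, Σh^2 = 85, Σh^2·h^2 = 2209.
Moment sums: ΣP = -180, Σh^2·P = -4649.
So XᵀX·[α, β]ᵀ = XᵀP: [[6, 85]; [85, 2209]]·[α, β]ᵀ = [-180, -4649]ᵀ.
det = 6·2209 − 85² = 6029.
α = ((-180)·2209 − 85·(-4649))/6029 = -2455/6029; β = (6·(-4649) − 85·(-180))/6029 = -12594/6029.

α = -0.41, β = -2.09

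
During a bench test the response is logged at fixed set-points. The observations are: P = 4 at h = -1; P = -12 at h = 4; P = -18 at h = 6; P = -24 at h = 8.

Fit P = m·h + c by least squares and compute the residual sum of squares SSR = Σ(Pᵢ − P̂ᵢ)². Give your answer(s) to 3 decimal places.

Sums needed: Σh·h = 117, Σh = 17, Σ1 = 4.
And Σh·P = -352, ΣP = -50.
det = 117·4 − 17² = 179.
m = ((-352)·4 − 17·(-50))/179 = -558/179; c = (117·(-50) − 17·(-352))/179 = 134/179.
Residuals: 24/179, -50/179, -8/179, 34/179; SSR = 24/179.

SSR = 0.134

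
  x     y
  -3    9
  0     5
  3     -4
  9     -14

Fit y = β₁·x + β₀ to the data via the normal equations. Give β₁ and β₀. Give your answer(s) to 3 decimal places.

From the data, Σx·x = 99, Σx = 9, Σ1 = 4.
For Mᵀy: Σx·y = -165, Σy = -4.
MᵀM·[β₁, β₀]ᵀ = Mᵀy becomes [[99, 9]; [9, 4]]·[β₁, β₀]ᵀ = [-165, -4]ᵀ.
Δ = 99·4 − 9² = 315.
β₁ = ((-165)·4 − 9·(-4))/315 = -208/105; β₀ = (99·(-4) − 9·(-165))/315 = 121/35.

β₁ = -1.981, β₀ = 3.457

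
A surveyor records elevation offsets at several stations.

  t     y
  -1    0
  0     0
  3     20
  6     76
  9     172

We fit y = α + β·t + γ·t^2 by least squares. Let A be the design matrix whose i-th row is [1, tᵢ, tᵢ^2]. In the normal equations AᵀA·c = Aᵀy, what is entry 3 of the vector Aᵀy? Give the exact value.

Entry 3 ↔ basis t^2, so (Aᵀy)_{3} = Σᵢ (t^2)·yᵢ = (1)·(0) + (0)·(0) + (9)·(20) + (36)·(76) + (81)·(172) = 16848.

16848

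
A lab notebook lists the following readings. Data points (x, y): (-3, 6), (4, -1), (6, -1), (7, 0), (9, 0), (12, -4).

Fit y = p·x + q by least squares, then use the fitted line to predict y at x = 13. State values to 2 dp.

ŷ = -4.16

Normal-equation sums: Σx·x = 335, Σx = 35, Σ1 = 6.
And Σx·y = -76, Σy = 0.
det = 335·6 − 35² = 785.
p = ((-76)·6 − 35·0)/785 = -456/785; q = (335·0 − 35·(-76))/785 = 532/157.
At x = 13: ŷ = (-456/785)·(13) + (532/157)·(1) = -3268/785.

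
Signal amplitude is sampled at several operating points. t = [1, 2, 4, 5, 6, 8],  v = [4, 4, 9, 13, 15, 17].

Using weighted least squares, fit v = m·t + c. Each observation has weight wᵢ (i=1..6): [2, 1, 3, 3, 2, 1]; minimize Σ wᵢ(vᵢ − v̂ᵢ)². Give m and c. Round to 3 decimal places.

Forming MᵀWM = [[265, 51]; [51, 12]] and MᵀWv = [635, 125]ᵀ gives MᵀWM·[m, c]ᵀ = MᵀWv.
det = 265·12 − 51² = 579.
m = (635·12 − 51·125)/579 = 415/193; c = (265·125 − 51·635)/579 = 740/579.

m = 2.150, c = 1.278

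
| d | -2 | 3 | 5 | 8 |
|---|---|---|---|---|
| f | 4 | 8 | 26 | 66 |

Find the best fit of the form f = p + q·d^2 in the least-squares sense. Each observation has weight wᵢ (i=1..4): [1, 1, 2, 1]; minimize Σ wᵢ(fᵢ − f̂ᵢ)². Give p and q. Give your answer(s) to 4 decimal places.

The normal system XᵀWX·[p, q]ᵀ = XᵀWf is [[5, 127]; [127, 5443]]·[p, q]ᵀ = [130, 5612]ᵀ.
Eliminating q: 5443·(row 1) − 127·(row 2) gives 11086·p = 5443·130 − 127·5612 = -5134, so p = -2567/5543.
Then q = (5612 − 127·(-2567/5543))/5443 = 5775/5543.

p = -0.4631, q = 1.0419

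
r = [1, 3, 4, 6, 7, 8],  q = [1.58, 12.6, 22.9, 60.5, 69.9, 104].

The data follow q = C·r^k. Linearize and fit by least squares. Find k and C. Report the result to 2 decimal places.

Let Y = ln q. Fitting Y = k·ln r + ln C by least squares:
Σln r = 8.3020, Σ(ln r)² = 14.4498, Σln q = 19.1164, Σln r·ln q = 32.3973.
Normal system: [[14.4498, 8.3020]; [8.3020, 6]]·[k, ln C]ᵀ = [32.3973, 19.1164]ᵀ.
Solving (det = 17.7753): k = 2.00725, ln C = 0.40868, so C = exp(0.40868) = 1.50484.

k = 2.01, C = 1.50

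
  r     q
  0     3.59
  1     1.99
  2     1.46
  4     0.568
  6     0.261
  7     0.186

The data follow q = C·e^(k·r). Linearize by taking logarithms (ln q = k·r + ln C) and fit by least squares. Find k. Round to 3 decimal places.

With ln qᵢ as the transformed response and rᵢ as the regressor:
Σr = 20.0000, Σ(r)² = 106.0000, Σln q = -1.2462, Σr·ln q = -20.6510.
Equations: 106.0000·k + 20.0000·ln C = -20.6510;  20.0000·k + 6·ln C = -1.2462.
Slope k = (n·Σr·ln q − Σr·Σln q)/(n·Σ(r)² − (Σr)²) = (6·-20.6510 − 20.0000·-1.2462)/236.0000 = -0.41942; ln C = (Σln q − k·Σr)/n = 1.19037.

k = -0.419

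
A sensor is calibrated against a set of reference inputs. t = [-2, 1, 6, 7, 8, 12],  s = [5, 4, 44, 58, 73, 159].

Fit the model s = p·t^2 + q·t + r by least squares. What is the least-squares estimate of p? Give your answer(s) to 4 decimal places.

p = 1.0276

The normal system MᵀM·[p, q, r]ᵀ = Mᵀs is [[28546, 2792, 298]; [2792, 298, 32]; [298, 32, 6]]·[p, q, r]ᵀ = [32018, 3156, 343]ᵀ.
Inverting the 3×3 Gram matrix, [p, q, r]ᵀ = [468319/455748, 81271/113937, 353323/151916]ᵀ.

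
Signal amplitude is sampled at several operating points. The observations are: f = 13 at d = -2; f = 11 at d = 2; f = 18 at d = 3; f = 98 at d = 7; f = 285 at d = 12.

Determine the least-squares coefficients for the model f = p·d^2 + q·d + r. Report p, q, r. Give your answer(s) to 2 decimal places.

p = 2.01, q = -0.70, r = 3.46

Setting ∂/∂p … = 0 gives: 23250·p + 2098·q + 210·r = 46100;  2098·p + 210·q + 22·r = 4156;  210·p + 22·q + 5·r = 425.
(Σd^2·d^2 = 23250, Σd^2·d = 2098, Σd^2 = 210, Σd·d = 210, Σd = 22, Σ1 = 5, Σd^2·f = 46100, Σd·f = 4156, Σf = 425.)
Inverting the 3×3 Gram matrix, [p, q, r]ᵀ = [64267/31900, -4463/6380, 27618/7975]ᵀ.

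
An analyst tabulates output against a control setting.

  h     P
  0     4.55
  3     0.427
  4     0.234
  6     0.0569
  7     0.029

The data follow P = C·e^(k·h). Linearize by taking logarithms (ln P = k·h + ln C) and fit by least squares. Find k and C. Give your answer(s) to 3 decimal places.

Linearized form: ln P = k·h + ln C. From the 5 transformed points,
Σh = 20.0000, Σ(h)² = 110.0000, Σln P = -7.1952, Σh·ln P = -50.3446.
Equations: 110.0000·k + 20.0000·ln C = -50.3446;  20.0000·k + 5·ln C = -7.1952.
Δ = 110.0000·5 − (20.0000)² = 150.0000; k = (-50.3446·5 − 20.0000·-7.1952)/150.0000 = -0.71879, ln C = (110.0000·-7.1952 − 20.0000·-50.3446)/150.0000 = 1.43614, so C = exp(1.43614) = 4.20443.

k = -0.719, C = 4.204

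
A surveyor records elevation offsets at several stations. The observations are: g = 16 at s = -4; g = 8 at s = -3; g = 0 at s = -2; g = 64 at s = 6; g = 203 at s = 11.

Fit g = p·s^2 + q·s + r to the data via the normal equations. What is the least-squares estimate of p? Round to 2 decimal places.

p = 1.54

With design matrix X, XᵀX = [[16290, 1448, 186]; [1448, 186, 8]; [186, 8, 5]] and Xᵀg = [27195, 2529, 291]ᵀ.
Row-reducing yields p = 1153785/749006, q = 1259727/749006, r = -672108/374503.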